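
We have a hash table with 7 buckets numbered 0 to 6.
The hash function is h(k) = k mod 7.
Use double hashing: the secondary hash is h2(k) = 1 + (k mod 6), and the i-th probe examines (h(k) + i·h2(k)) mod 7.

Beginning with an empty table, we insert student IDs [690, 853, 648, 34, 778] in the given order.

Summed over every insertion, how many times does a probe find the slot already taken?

690 hashes to 4; slot 4 is free => place at 4.
853 hashes to 6; slot 6 is free => place at 6.
648 hashes to 4, h2=1; 4 taken => place at 5.
34 hashes to 6, h2=5; 6,4 taken => place at 2.
778 hashes to 1; slot 1 is free => place at 1.
Table: [., 778, 34, ., 690, 648, 853]

3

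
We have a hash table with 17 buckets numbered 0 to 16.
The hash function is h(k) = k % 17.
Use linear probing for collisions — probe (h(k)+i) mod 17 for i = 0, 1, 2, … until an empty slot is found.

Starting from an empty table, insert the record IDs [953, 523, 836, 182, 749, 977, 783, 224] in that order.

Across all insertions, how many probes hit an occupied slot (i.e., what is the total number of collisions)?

953 hashes to 1; slot 1 is free => place at 1.
523 hashes to 13; slot 13 is free => place at 13.
836 hashes to 3; slot 3 is free => place at 3.
182 hashes to 12; slot 12 is free => place at 12.
749 hashes to 1; 1 taken => place at 2.
977 hashes to 8; slot 8 is free => place at 8.
783 hashes to 1; 1,2,3 taken => place at 4.
224 hashes to 3; 3,4 taken => place at 5.
Table: [., 953, 749, 836, 783, 224, ., ., 977, ., ., ., 182, 523, ., ., .]

6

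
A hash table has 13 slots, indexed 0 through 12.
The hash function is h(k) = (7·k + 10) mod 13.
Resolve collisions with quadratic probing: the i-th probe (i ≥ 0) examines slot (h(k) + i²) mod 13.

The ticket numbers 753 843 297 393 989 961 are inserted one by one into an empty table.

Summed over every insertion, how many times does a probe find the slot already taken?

3

Insert 753: h=3, slot 3 empty => index 3.
Insert 843: h=9, slot 9 empty => index 9.
Insert 297: h=9, slot 9 occupied => index 10.
Insert 393: h=5, slot 5 empty => index 5.
Insert 989: h=4, slot 4 empty => index 4.
Insert 961: h=3, slots 3,4 occupied => index 7.
Table: [., ., ., 753, 989, 393, ., 961, ., 843, 297, ., .]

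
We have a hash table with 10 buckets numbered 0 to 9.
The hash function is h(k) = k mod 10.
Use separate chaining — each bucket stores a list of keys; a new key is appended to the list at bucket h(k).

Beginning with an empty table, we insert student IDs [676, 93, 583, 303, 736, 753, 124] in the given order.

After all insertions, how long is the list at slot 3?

4

Insert 676: h=6, bucket 6 empty -> new chain.
Insert 93: h=3, bucket 3 empty -> new chain.
Insert 583: h=3, bucket 3 nonempty -> append to chain.
Insert 303: h=3, bucket 3 nonempty -> append to chain.
Insert 736: h=6, bucket 6 nonempty -> append to chain.
Insert 753: h=3, bucket 3 nonempty -> append to chain.
Insert 124: h=4, bucket 4 empty -> new chain.
Final buckets:
0: -
1: -
2: -
3: 93 -> 583 -> 303 -> 753
4: 124
5: -
6: 676 -> 736
7: -
8: -
9: -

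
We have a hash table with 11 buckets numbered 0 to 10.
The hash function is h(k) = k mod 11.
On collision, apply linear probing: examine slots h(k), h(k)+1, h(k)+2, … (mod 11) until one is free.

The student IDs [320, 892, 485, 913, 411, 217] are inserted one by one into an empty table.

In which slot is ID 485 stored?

320 hashes to 1; slot 1 is free → place at 1.
892 hashes to 1; 1 taken → place at 2.
485 hashes to 1; 1,2 taken → place at 3.
913 hashes to 0; slot 0 is free → place at 0.
411 hashes to 4; slot 4 is free → place at 4.
217 hashes to 8; slot 8 is free → place at 8.
Table: [913, 320, 892, 485, 411, —, —, —, 217, —, —]

3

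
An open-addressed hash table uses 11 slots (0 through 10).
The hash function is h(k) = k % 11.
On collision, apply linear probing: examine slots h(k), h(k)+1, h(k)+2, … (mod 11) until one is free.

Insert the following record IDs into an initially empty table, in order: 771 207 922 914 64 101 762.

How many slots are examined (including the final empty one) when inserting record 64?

3

Insert 771: h=1, slot 1 empty → index 1.
Insert 207: h=9, slot 9 empty → index 9.
Insert 922: h=9, slot 9 occupied → index 10.
Insert 914: h=1, slot 1 occupied → index 2.
Insert 64: h=9, slots 9,10 occupied → index 0.
Insert 101: h=2, slot 2 occupied → index 3.
Insert 762: h=3, slot 3 occupied → index 4.
Table: [64, 771, 914, 101, 762, —, —, —, —, 207, 922]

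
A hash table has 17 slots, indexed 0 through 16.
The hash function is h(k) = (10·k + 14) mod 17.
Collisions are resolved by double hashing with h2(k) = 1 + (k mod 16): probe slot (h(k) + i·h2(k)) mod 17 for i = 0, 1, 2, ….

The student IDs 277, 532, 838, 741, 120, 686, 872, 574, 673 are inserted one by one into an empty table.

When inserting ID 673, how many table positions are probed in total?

2

Insert 277: h=13, slot 13 empty -> index 13.
Insert 532: h=13, h2=5, slot 13 occupied -> index 1.
Insert 838: h=13, h2=7, slot 13 occupied -> index 3.
Insert 741: h=12, slot 12 empty -> index 12.
Insert 120: h=7, slot 7 empty -> index 7.
Insert 686: h=6, slot 6 empty -> index 6.
Insert 872: h=13, h2=9, slot 13 occupied -> index 5.
Insert 574: h=8, slot 8 empty -> index 8.
Insert 673: h=12, h2=2, slot 12 occupied -> index 14.
Table: [-, 532, -, 838, -, 872, 686, 120, 574, -, -, -, 741, 277, 673, -, -]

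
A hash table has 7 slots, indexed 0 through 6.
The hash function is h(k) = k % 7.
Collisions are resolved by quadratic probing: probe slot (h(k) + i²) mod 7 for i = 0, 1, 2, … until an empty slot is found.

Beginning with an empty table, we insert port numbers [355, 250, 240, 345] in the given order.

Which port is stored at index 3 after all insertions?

345

Insert 355: h=5, slot 5 empty -> index 5.
Insert 250: h=5, slot 5 occupied -> index 6.
Insert 240: h=2, slot 2 empty -> index 2.
Insert 345: h=2, slot 2 occupied -> index 3.
Table: [_, _, 240, 345, _, 355, 250]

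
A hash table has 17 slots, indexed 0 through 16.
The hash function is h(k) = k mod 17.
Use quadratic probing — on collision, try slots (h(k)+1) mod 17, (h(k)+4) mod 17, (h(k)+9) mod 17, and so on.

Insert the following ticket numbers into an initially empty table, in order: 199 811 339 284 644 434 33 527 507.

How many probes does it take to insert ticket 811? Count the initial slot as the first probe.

2

199: h=12 => slot 12
811: h=12, probe 12,13 => slot 13
339: h=16 => slot 16
284: h=12, probe 12,13,16,4 => slot 4
644: h=15 => slot 15
434: h=9 => slot 9
33: h=16, probe 16,0 => slot 0
527: h=0, probe 0,1 => slot 1
507: h=14 => slot 14
Table: [33, 527, _, _, 284, _, _, _, _, 434, _, _, 199, 811, 507, 644, 339]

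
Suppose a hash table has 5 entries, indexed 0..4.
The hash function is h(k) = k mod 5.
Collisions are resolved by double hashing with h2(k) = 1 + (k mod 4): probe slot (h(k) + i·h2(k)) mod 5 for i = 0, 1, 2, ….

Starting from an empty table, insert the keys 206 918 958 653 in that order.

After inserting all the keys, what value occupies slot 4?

958

206: h=1 => slot 1
918: h=3 => slot 3
958: h=3, h2=3, probe 3,1,4 => slot 4
653: h=3, h2=2, probe 3,0 => slot 0
Table: [653, 206, ∅, 918, 958]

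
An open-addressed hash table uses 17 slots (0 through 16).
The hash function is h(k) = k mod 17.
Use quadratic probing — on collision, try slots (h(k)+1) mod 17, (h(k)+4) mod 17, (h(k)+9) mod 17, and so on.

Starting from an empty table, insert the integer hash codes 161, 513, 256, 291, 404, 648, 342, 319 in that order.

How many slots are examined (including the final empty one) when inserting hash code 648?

161: h=8 -> slot 8
513: h=3 -> slot 3
256: h=1 -> slot 1
291: h=2 -> slot 2
404: h=13 -> slot 13
648: h=2, probe 2,3,6 -> slot 6
342: h=2, probe 2,3,6,11 -> slot 11
319: h=13, probe 13,14 -> slot 14
Table: [—, 256, 291, 513, —, —, 648, —, 161, —, —, 342, —, 404, 319, —, —]

3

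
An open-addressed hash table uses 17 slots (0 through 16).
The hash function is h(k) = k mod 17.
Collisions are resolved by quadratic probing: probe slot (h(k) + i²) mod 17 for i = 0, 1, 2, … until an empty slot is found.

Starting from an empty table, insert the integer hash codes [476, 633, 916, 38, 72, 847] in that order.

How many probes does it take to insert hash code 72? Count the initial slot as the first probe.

476: h=0 → slot 0
633: h=4 → slot 4
916: h=15 → slot 15
38: h=4, probe 4,5 → slot 5
72: h=4, probe 4,5,8 → slot 8
847: h=14 → slot 14
Table: [476, —, —, —, 633, 38, —, —, 72, —, —, —, —, —, 847, 916, —]

3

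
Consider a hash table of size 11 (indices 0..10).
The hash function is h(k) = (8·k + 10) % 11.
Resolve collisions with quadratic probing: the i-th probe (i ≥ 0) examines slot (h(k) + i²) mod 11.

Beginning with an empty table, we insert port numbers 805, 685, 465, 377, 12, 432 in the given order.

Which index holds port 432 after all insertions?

805 hashes to 4; slot 4 is free → place at 4.
685 hashes to 1; slot 1 is free → place at 1.
465 hashes to 1; 1 taken → place at 2.
377 hashes to 1; 1,2 taken → place at 5.
12 hashes to 7; slot 7 is free → place at 7.
432 hashes to 1; 1,2,5 taken → place at 10.
Table: [-, 685, 465, -, 805, 377, -, 12, -, -, 432]

10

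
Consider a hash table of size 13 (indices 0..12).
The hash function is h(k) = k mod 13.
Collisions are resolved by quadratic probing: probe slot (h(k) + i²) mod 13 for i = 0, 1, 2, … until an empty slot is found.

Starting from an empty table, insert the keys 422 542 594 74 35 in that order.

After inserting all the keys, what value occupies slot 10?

594

Insert 422: h=6, slot 6 empty => index 6.
Insert 542: h=9, slot 9 empty => index 9.
Insert 594: h=9, slot 9 occupied => index 10.
Insert 74: h=9, slots 9,10 occupied => index 0.
Insert 35: h=9, slots 9,10,0 occupied => index 5.
Table: [74, -, -, -, -, 35, 422, -, -, 542, 594, -, -]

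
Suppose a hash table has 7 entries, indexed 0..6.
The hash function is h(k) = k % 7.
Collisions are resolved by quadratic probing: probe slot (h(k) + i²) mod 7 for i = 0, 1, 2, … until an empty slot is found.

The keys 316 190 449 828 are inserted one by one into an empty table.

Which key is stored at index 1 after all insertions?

316 hashes to 1; slot 1 is free → place at 1.
190 hashes to 1; 1 taken → place at 2.
449 hashes to 1; 1,2 taken → place at 5.
828 hashes to 2; 2 taken → place at 3.
Table: [-, 316, 190, 828, -, 449, -]

316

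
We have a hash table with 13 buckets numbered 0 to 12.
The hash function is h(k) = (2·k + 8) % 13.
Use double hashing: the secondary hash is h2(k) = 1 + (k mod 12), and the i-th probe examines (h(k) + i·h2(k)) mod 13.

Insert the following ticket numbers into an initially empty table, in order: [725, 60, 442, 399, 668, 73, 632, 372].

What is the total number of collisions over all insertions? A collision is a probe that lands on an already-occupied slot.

Insert 725: h=2, slot 2 empty → index 2.
Insert 60: h=11, slot 11 empty → index 11.
Insert 442: h=8, slot 8 empty → index 8.
Insert 399: h=0, slot 0 empty → index 0.
Insert 668: h=5, slot 5 empty → index 5.
Insert 73: h=11, h2=2, slots 11,0,2 occupied → index 4.
Insert 632: h=11, h2=9, slot 11 occupied → index 7.
Insert 372: h=11, h2=1, slot 11 occupied → index 12.
Table: [399, ∅, 725, ∅, 73, 668, ∅, 632, 442, ∅, ∅, 60, 372]

5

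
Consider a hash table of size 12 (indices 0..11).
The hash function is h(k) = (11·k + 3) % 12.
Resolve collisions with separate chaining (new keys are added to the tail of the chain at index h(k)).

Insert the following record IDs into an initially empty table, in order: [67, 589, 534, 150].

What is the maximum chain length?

2

67 -> bucket 8
589 -> bucket 2
534 -> bucket 9
150 -> bucket 9 (collision)
Final buckets:
0: .
1: .
2: 589
3: .
4: .
5: .
6: .
7: .
8: 67
9: 534 -> 150
10: .
11: .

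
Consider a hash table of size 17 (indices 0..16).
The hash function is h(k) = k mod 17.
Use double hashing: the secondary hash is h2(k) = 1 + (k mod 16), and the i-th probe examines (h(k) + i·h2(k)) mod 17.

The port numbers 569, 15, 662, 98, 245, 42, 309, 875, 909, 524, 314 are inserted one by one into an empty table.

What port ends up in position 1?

314

569: h=8 → slot 8
15: h=15 → slot 15
662: h=16 → slot 16
98: h=13 → slot 13
245: h=7 → slot 7
42: h=8, h2=11, probe 8,2 → slot 2
309: h=3 → slot 3
875: h=8, h2=12, probe 8,3,15,10 → slot 10
909: h=8, h2=14, probe 8,5 → slot 5
524: h=14 → slot 14
314: h=8, h2=11, probe 8,2,13,7,1 → slot 1
Table: [., 314, 42, 309, ., 909, ., 245, 569, ., 875, ., ., 98, 524, 15, 662]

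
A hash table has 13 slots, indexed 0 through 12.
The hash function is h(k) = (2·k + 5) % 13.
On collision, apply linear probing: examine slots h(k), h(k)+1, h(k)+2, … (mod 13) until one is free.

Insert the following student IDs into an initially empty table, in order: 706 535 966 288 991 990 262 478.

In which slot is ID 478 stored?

706: h=0 => slot 0
535: h=9 => slot 9
966: h=0, probe 0,1 => slot 1
288: h=9, probe 9,10 => slot 10
991: h=11 => slot 11
990: h=9, probe 9,10,11,12 => slot 12
262: h=9, probe 9,10,11,12,0,1,2 => slot 2
478: h=12, probe 12,0,1,2,3 => slot 3
Table: [706, 966, 262, 478, _, _, _, _, _, 535, 288, 991, 990]

3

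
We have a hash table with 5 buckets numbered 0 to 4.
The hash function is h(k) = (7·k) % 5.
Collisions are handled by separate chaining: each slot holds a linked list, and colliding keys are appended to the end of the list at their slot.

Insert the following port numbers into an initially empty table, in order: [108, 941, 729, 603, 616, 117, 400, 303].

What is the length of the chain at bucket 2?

2

Insert 108: h=1, bucket 1 empty -> new chain.
Insert 941: h=2, bucket 2 empty -> new chain.
Insert 729: h=3, bucket 3 empty -> new chain.
Insert 603: h=1, bucket 1 nonempty -> append to chain.
Insert 616: h=2, bucket 2 nonempty -> append to chain.
Insert 117: h=4, bucket 4 empty -> new chain.
Insert 400: h=0, bucket 0 empty -> new chain.
Insert 303: h=1, bucket 1 nonempty -> append to chain.
Final buckets:
0: 400
1: 108 -> 603 -> 303
2: 941 -> 616
3: 729
4: 117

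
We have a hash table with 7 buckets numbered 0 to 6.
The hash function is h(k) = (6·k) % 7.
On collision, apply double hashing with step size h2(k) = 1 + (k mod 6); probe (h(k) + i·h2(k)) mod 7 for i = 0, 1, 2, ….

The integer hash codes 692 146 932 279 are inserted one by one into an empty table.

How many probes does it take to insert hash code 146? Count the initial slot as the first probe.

2

Insert 692: h=1, slot 1 empty => index 1.
Insert 146: h=1, h2=3, slot 1 occupied => index 4.
Insert 932: h=6, slot 6 empty => index 6.
Insert 279: h=1, h2=4, slot 1 occupied => index 5.
Table: [∅, 692, ∅, ∅, 146, 279, 932]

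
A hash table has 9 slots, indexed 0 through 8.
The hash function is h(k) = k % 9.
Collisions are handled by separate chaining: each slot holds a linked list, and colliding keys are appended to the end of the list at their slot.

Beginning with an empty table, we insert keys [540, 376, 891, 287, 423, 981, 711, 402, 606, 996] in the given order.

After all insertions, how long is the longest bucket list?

5

Insert 540: h=0, bucket 0 empty → new chain.
Insert 376: h=7, bucket 7 empty → new chain.
Insert 891: h=0, bucket 0 nonempty → append to chain.
Insert 287: h=8, bucket 8 empty → new chain.
Insert 423: h=0, bucket 0 nonempty → append to chain.
Insert 981: h=0, bucket 0 nonempty → append to chain.
Insert 711: h=0, bucket 0 nonempty → append to chain.
Insert 402: h=6, bucket 6 empty → new chain.
Insert 606: h=3, bucket 3 empty → new chain.
Insert 996: h=6, bucket 6 nonempty → append to chain.
Final buckets:
0: 540 -> 891 -> 423 -> 981 -> 711
1: _
2: _
3: 606
4: _
5: _
6: 402 -> 996
7: 376
8: 287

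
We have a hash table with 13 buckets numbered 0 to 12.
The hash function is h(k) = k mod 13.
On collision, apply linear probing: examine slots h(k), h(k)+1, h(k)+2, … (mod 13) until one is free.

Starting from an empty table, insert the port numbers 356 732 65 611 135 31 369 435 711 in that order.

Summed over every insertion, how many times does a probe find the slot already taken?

11

Insert 356: h=5, slot 5 empty => index 5.
Insert 732: h=4, slot 4 empty => index 4.
Insert 65: h=0, slot 0 empty => index 0.
Insert 611: h=0, slot 0 occupied => index 1.
Insert 135: h=5, slot 5 occupied => index 6.
Insert 31: h=5, slots 5,6 occupied => index 7.
Insert 369: h=5, slots 5,6,7 occupied => index 8.
Insert 435: h=6, slots 6,7,8 occupied => index 9.
Insert 711: h=9, slot 9 occupied => index 10.
Table: [65, 611, ., ., 732, 356, 135, 31, 369, 435, 711, ., .]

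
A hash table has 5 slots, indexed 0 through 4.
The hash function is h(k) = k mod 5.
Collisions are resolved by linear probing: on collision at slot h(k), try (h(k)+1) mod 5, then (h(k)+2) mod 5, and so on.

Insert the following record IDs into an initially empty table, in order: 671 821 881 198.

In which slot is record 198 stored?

671 hashes to 1; slot 1 is free → place at 1.
821 hashes to 1; 1 taken → place at 2.
881 hashes to 1; 1,2 taken → place at 3.
198 hashes to 3; 3 taken → place at 4.
Table: [-, 671, 821, 881, 198]

4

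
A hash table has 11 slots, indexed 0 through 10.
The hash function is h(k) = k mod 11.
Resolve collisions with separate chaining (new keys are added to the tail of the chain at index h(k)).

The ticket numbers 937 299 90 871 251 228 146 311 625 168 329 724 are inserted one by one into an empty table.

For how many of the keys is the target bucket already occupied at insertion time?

Insert 937: h=2, bucket 2 empty -> new chain.
Insert 299: h=2, bucket 2 nonempty -> append to chain.
Insert 90: h=2, bucket 2 nonempty -> append to chain.
Insert 871: h=2, bucket 2 nonempty -> append to chain.
Insert 251: h=9, bucket 9 empty -> new chain.
Insert 228: h=8, bucket 8 empty -> new chain.
Insert 146: h=3, bucket 3 empty -> new chain.
Insert 311: h=3, bucket 3 nonempty -> append to chain.
Insert 625: h=9, bucket 9 nonempty -> append to chain.
Insert 168: h=3, bucket 3 nonempty -> append to chain.
Insert 329: h=10, bucket 10 empty -> new chain.
Insert 724: h=9, bucket 9 nonempty -> append to chain.
Final buckets:
0: .
1: .
2: 937 -> 299 -> 90 -> 871
3: 146 -> 311 -> 168
4: .
5: .
6: .
7: .
8: 228
9: 251 -> 625 -> 724
10: 329

7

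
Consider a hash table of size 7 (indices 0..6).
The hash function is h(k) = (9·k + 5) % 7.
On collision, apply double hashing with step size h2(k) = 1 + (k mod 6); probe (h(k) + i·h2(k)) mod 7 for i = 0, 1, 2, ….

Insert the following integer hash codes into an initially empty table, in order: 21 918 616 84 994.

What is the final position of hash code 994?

1

Insert 21: h=5, slot 5 empty → index 5.
Insert 918: h=0, slot 0 empty → index 0.
Insert 616: h=5, h2=5, slot 5 occupied → index 3.
Insert 84: h=5, h2=1, slot 5 occupied → index 6.
Insert 994: h=5, h2=5, slots 5,3 occupied → index 1.
Table: [918, 994, ∅, 616, ∅, 21, 84]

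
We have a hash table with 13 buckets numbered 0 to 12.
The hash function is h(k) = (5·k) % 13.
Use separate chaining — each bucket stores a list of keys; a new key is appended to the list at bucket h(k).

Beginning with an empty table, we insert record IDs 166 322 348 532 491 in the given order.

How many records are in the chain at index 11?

166 → bucket 11
322 → bucket 11 (collision)
348 → bucket 11 (collision)
532 → bucket 8
491 → bucket 11 (collision)
Final buckets:
0: _
1: _
2: _
3: _
4: _
5: _
6: _
7: _
8: 532
9: _
10: _
11: 166 -> 322 -> 348 -> 491
12: _

4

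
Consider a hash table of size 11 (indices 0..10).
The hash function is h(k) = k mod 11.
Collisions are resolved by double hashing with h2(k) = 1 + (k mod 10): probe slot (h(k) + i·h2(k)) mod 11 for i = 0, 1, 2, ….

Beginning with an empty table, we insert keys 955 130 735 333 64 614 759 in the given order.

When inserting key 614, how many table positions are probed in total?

4

Insert 955: h=9, slot 9 empty -> index 9.
Insert 130: h=9, h2=1, slot 9 occupied -> index 10.
Insert 735: h=9, h2=6, slot 9 occupied -> index 4.
Insert 333: h=3, slot 3 empty -> index 3.
Insert 64: h=9, h2=5, slots 9,3 occupied -> index 8.
Insert 614: h=9, h2=5, slots 9,3,8 occupied -> index 2.
Insert 759: h=0, slot 0 empty -> index 0.
Table: [759, ∅, 614, 333, 735, ∅, ∅, ∅, 64, 955, 130]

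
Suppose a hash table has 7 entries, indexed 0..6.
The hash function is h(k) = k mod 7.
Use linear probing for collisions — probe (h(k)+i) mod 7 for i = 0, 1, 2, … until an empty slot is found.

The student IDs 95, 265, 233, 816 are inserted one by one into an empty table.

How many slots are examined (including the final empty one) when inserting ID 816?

95: h=4 → slot 4
265: h=6 → slot 6
233: h=2 → slot 2
816: h=4, probe 4,5 → slot 5
Table: [., ., 233, ., 95, 816, 265]

2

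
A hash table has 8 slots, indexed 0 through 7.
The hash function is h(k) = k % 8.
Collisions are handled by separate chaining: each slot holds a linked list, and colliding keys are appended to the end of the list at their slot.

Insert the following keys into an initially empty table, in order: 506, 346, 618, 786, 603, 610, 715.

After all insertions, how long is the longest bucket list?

5

Insert 506: h=2, bucket 2 empty -> new chain.
Insert 346: h=2, bucket 2 nonempty -> append to chain.
Insert 618: h=2, bucket 2 nonempty -> append to chain.
Insert 786: h=2, bucket 2 nonempty -> append to chain.
Insert 603: h=3, bucket 3 empty -> new chain.
Insert 610: h=2, bucket 2 nonempty -> append to chain.
Insert 715: h=3, bucket 3 nonempty -> append to chain.
Final buckets:
0: —
1: —
2: 506 -> 346 -> 618 -> 786 -> 610
3: 603 -> 715
4: —
5: —
6: —
7: —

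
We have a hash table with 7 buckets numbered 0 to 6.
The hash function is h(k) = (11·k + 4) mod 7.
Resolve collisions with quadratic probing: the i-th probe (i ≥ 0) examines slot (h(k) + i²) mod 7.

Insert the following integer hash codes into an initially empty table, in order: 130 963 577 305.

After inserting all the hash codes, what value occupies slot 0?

963

130 hashes to 6; slot 6 is free => place at 6.
963 hashes to 6; 6 taken => place at 0.
577 hashes to 2; slot 2 is free => place at 2.
305 hashes to 6; 6,0 taken => place at 3.
Table: [963, _, 577, 305, _, _, 130]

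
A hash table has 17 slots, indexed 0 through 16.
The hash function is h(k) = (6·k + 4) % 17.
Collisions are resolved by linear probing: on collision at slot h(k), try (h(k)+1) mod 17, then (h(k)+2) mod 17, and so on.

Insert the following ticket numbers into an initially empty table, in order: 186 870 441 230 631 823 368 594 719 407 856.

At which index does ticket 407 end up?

4

Insert 186: h=15, slot 15 empty -> index 15.
Insert 870: h=5, slot 5 empty -> index 5.
Insert 441: h=15, slot 15 occupied -> index 16.
Insert 230: h=7, slot 7 empty -> index 7.
Insert 631: h=16, slot 16 occupied -> index 0.
Insert 823: h=12, slot 12 empty -> index 12.
Insert 368: h=2, slot 2 empty -> index 2.
Insert 594: h=15, slots 15,16,0 occupied -> index 1.
Insert 719: h=0, slots 0,1,2 occupied -> index 3.
Insert 407: h=15, slots 15,16,0,1,2,3 occupied -> index 4.
Insert 856: h=6, slot 6 empty -> index 6.
Table: [631, 594, 368, 719, 407, 870, 856, 230, ., ., ., ., 823, ., ., 186, 441]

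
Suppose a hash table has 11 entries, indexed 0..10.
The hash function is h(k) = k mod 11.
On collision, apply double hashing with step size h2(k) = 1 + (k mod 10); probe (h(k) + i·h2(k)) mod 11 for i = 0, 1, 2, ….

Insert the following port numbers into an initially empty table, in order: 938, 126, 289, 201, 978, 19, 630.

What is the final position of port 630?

Insert 938: h=3, slot 3 empty => index 3.
Insert 126: h=5, slot 5 empty => index 5.
Insert 289: h=3, h2=10, slot 3 occupied => index 2.
Insert 201: h=3, h2=2, slots 3,5 occupied => index 7.
Insert 978: h=10, slot 10 empty => index 10.
Insert 19: h=8, slot 8 empty => index 8.
Insert 630: h=3, h2=1, slot 3 occupied => index 4.
Table: [-, -, 289, 938, 630, 126, -, 201, 19, -, 978]

4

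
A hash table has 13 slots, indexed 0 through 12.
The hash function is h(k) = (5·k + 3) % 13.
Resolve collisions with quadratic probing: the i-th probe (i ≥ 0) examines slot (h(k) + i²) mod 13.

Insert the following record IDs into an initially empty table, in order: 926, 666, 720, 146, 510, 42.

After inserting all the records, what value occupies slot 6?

926: h=5 -> slot 5
666: h=5, probe 5,6 -> slot 6
720: h=2 -> slot 2
146: h=5, probe 5,6,9 -> slot 9
510: h=5, probe 5,6,9,1 -> slot 1
42: h=5, probe 5,6,9,1,8 -> slot 8
Table: [∅, 510, 720, ∅, ∅, 926, 666, ∅, 42, 146, ∅, ∅, ∅]

666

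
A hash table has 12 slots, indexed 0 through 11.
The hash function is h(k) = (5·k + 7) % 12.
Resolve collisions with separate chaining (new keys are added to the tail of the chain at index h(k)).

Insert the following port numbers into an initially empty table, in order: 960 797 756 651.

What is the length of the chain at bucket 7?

960 -> bucket 7
797 -> bucket 8
756 -> bucket 7 (collision)
651 -> bucket 10
Final buckets:
0: ∅
1: ∅
2: ∅
3: ∅
4: ∅
5: ∅
6: ∅
7: 960 -> 756
8: 797
9: ∅
10: 651
11: ∅

2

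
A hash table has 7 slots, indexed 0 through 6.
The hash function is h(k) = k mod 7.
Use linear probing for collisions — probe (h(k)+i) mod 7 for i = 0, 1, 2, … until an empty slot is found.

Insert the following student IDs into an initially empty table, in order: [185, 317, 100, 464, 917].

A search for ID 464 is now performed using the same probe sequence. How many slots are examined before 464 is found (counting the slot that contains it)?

4

185: h=3 -> slot 3
317: h=2 -> slot 2
100: h=2, probe 2,3,4 -> slot 4
464: h=2, probe 2,3,4,5 -> slot 5
917: h=0 -> slot 0
Table: [917, ∅, 317, 185, 100, 464, ∅]
Lookup 464: h=2, probe 2,3,4,5 → found at 5.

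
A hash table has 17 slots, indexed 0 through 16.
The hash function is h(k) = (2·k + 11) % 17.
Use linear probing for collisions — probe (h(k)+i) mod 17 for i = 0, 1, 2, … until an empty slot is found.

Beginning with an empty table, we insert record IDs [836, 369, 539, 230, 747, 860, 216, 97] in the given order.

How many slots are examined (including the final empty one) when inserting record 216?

836 hashes to 0; slot 0 is free → place at 0.
369 hashes to 1; slot 1 is free → place at 1.
539 hashes to 1; 1 taken → place at 2.
230 hashes to 12; slot 12 is free → place at 12.
747 hashes to 9; slot 9 is free → place at 9.
860 hashes to 14; slot 14 is free → place at 14.
216 hashes to 1; 1,2 taken → place at 3.
97 hashes to 1; 1,2,3 taken → place at 4.
Table: [836, 369, 539, 216, 97, -, -, -, -, 747, -, -, 230, -, 860, -, -]

3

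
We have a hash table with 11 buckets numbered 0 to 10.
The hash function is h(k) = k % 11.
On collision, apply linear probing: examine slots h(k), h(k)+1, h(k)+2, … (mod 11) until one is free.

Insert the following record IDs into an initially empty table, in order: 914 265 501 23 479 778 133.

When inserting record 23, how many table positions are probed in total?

Insert 914: h=1, slot 1 empty -> index 1.
Insert 265: h=1, slot 1 occupied -> index 2.
Insert 501: h=6, slot 6 empty -> index 6.
Insert 23: h=1, slots 1,2 occupied -> index 3.
Insert 479: h=6, slot 6 occupied -> index 7.
Insert 778: h=8, slot 8 empty -> index 8.
Insert 133: h=1, slots 1,2,3 occupied -> index 4.
Table: [., 914, 265, 23, 133, ., 501, 479, 778, ., .]

3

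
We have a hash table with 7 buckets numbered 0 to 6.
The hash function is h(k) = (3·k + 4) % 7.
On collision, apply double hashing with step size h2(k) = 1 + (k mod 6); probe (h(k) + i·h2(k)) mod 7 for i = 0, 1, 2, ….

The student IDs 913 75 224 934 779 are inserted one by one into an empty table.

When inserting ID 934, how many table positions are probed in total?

913 hashes to 6; slot 6 is free -> place at 6.
75 hashes to 5; slot 5 is free -> place at 5.
224 hashes to 4; slot 4 is free -> place at 4.
934 hashes to 6, h2=5; 6,4 taken -> place at 2.
779 hashes to 3; slot 3 is free -> place at 3.
Table: [∅, ∅, 934, 779, 224, 75, 913]

3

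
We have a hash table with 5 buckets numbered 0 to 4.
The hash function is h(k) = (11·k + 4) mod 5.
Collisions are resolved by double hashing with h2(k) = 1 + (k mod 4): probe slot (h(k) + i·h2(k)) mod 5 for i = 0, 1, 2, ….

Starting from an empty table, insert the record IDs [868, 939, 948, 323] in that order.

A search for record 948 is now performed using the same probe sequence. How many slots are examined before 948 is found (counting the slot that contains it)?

868: h=2 => slot 2
939: h=3 => slot 3
948: h=2, h2=1, probe 2,3,4 => slot 4
323: h=2, h2=4, probe 2,1 => slot 1
Table: [—, 323, 868, 939, 948]
Lookup 948: h=2, h2=1, probe 2,3,4 → found at 4.

3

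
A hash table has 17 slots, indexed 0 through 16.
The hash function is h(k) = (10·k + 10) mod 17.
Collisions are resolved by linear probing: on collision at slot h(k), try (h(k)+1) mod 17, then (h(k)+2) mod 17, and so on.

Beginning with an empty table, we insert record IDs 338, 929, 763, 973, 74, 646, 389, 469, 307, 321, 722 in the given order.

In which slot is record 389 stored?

338 hashes to 7; slot 7 is free -> place at 7.
929 hashes to 1; slot 1 is free -> place at 1.
763 hashes to 7; 7 taken -> place at 8.
973 hashes to 16; slot 16 is free -> place at 16.
74 hashes to 2; slot 2 is free -> place at 2.
646 hashes to 10; slot 10 is free -> place at 10.
389 hashes to 7; 7,8 taken -> place at 9.
469 hashes to 8; 8,9,10 taken -> place at 11.
307 hashes to 3; slot 3 is free -> place at 3.
321 hashes to 7; 7,8,9,10,11 taken -> place at 12.
722 hashes to 5; slot 5 is free -> place at 5.
Table: [∅, 929, 74, 307, ∅, 722, ∅, 338, 763, 389, 646, 469, 321, ∅, ∅, ∅, 973]

9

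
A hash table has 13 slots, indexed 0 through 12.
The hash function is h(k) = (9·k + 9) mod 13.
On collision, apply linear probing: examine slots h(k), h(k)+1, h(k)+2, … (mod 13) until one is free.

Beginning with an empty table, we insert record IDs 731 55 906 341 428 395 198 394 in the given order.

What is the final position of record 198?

3

Insert 731: h=10, slot 10 empty -> index 10.
Insert 55: h=10, slot 10 occupied -> index 11.
Insert 906: h=12, slot 12 empty -> index 12.
Insert 341: h=10, slots 10,11,12 occupied -> index 0.
Insert 428: h=0, slot 0 occupied -> index 1.
Insert 395: h=2, slot 2 empty -> index 2.
Insert 198: h=10, slots 10,11,12,0,1,2 occupied -> index 3.
Insert 394: h=6, slot 6 empty -> index 6.
Table: [341, 428, 395, 198, _, _, 394, _, _, _, 731, 55, 906]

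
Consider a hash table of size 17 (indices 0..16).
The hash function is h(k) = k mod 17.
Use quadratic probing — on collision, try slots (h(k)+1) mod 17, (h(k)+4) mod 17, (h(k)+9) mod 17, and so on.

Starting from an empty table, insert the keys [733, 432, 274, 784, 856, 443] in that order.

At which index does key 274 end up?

3

Insert 733: h=2, slot 2 empty -> index 2.
Insert 432: h=7, slot 7 empty -> index 7.
Insert 274: h=2, slot 2 occupied -> index 3.
Insert 784: h=2, slots 2,3 occupied -> index 6.
Insert 856: h=6, slots 6,7 occupied -> index 10.
Insert 443: h=1, slot 1 empty -> index 1.
Table: [∅, 443, 733, 274, ∅, ∅, 784, 432, ∅, ∅, 856, ∅, ∅, ∅, ∅, ∅, ∅]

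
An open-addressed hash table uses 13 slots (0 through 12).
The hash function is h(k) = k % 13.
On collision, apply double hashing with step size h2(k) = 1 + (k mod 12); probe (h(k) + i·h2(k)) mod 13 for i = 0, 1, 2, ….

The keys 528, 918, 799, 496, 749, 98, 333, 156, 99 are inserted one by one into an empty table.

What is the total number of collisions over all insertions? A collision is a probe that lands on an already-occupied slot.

Insert 528: h=8, slot 8 empty → index 8.
Insert 918: h=8, h2=7, slot 8 occupied → index 2.
Insert 799: h=6, slot 6 empty → index 6.
Insert 496: h=2, h2=5, slot 2 occupied → index 7.
Insert 749: h=8, h2=6, slot 8 occupied → index 1.
Insert 98: h=7, h2=3, slot 7 occupied → index 10.
Insert 333: h=8, h2=10, slot 8 occupied → index 5.
Insert 156: h=0, slot 0 empty → index 0.
Insert 99: h=8, h2=4, slot 8 occupied → index 12.
Table: [156, 749, 918, -, -, 333, 799, 496, 528, -, 98, -, 99]

6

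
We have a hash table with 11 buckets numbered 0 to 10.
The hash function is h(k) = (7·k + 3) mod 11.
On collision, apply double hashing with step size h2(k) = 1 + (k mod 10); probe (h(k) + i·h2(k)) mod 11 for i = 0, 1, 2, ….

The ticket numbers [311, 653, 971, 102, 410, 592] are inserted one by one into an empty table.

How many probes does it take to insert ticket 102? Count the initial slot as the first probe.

2

Insert 311: h=2, slot 2 empty → index 2.
Insert 653: h=9, slot 9 empty → index 9.
Insert 971: h=2, h2=2, slot 2 occupied → index 4.
Insert 102: h=2, h2=3, slot 2 occupied → index 5.
Insert 410: h=2, h2=1, slot 2 occupied → index 3.
Insert 592: h=0, slot 0 empty → index 0.
Table: [592, —, 311, 410, 971, 102, —, —, —, 653, —]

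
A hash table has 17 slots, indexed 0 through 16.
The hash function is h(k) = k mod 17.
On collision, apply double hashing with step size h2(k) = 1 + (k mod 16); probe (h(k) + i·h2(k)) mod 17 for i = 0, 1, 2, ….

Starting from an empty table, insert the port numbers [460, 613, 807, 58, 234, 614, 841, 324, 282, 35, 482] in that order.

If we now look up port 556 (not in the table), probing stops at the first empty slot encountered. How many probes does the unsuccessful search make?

460: h=1 → slot 1
613: h=1, h2=6, probe 1,7 → slot 7
807: h=8 → slot 8
58: h=7, h2=11, probe 7,1,12 → slot 12
234: h=13 → slot 13
614: h=2 → slot 2
841: h=8, h2=10, probe 8,1,11 → slot 11
324: h=1, h2=5, probe 1,6 → slot 6
282: h=10 → slot 10
35: h=1, h2=4, probe 1,5 → slot 5
482: h=6, h2=3, probe 6,9 → slot 9
Table: [., 460, 614, ., ., 35, 324, 613, 807, 482, 282, 841, 58, 234, ., ., .]
Lookup 556: h=12, h2=13, probe 12,8,4 → slot 4 empty, not found.

3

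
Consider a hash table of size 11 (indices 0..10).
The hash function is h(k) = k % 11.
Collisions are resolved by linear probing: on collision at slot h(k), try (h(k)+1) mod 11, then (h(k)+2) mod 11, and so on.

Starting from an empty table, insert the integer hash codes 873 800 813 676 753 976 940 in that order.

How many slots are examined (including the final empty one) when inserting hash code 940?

873 hashes to 4; slot 4 is free -> place at 4.
800 hashes to 8; slot 8 is free -> place at 8.
813 hashes to 10; slot 10 is free -> place at 10.
676 hashes to 5; slot 5 is free -> place at 5.
753 hashes to 5; 5 taken -> place at 6.
976 hashes to 8; 8 taken -> place at 9.
940 hashes to 5; 5,6 taken -> place at 7.
Table: [., ., ., ., 873, 676, 753, 940, 800, 976, 813]

3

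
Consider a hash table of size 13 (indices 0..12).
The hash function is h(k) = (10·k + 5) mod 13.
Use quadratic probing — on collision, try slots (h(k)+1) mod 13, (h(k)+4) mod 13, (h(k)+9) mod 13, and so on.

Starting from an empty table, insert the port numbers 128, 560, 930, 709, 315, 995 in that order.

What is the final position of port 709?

1

128: h=11 => slot 11
560: h=2 => slot 2
930: h=10 => slot 10
709: h=10, probe 10,11,1 => slot 1
315: h=9 => slot 9
995: h=10, probe 10,11,1,6 => slot 6
Table: [_, 709, 560, _, _, _, 995, _, _, 315, 930, 128, _]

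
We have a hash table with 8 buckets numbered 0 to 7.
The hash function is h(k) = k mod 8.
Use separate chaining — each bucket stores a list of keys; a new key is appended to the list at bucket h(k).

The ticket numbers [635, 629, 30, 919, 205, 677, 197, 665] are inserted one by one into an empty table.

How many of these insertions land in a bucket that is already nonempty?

3

635 -> bucket 3
629 -> bucket 5
30 -> bucket 6
919 -> bucket 7
205 -> bucket 5 (collision)
677 -> bucket 5 (collision)
197 -> bucket 5 (collision)
665 -> bucket 1
Final buckets:
0: —
1: 665
2: —
3: 635
4: —
5: 629 -> 205 -> 677 -> 197
6: 30
7: 919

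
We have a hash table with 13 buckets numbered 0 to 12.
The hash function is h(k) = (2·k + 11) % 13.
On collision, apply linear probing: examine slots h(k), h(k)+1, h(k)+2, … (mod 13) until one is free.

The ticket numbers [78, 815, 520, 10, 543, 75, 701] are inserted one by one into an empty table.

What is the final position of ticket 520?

78: h=11 => slot 11
815: h=3 => slot 3
520: h=11, probe 11,12 => slot 12
10: h=5 => slot 5
543: h=5, probe 5,6 => slot 6
75: h=5, probe 5,6,7 => slot 7
701: h=9 => slot 9
Table: [∅, ∅, ∅, 815, ∅, 10, 543, 75, ∅, 701, ∅, 78, 520]

12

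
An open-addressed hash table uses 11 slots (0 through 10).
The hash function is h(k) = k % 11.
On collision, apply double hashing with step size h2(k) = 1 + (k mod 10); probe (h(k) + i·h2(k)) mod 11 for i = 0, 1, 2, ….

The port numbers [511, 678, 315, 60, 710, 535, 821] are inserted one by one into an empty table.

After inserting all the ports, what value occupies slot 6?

511 hashes to 5; slot 5 is free -> place at 5.
678 hashes to 7; slot 7 is free -> place at 7.
315 hashes to 7, h2=6; 7 taken -> place at 2.
60 hashes to 5, h2=1; 5 taken -> place at 6.
710 hashes to 6, h2=1; 6,7 taken -> place at 8.
535 hashes to 7, h2=6; 7,2,8 taken -> place at 3.
821 hashes to 7, h2=2; 7 taken -> place at 9.
Table: [∅, ∅, 315, 535, ∅, 511, 60, 678, 710, 821, ∅]

60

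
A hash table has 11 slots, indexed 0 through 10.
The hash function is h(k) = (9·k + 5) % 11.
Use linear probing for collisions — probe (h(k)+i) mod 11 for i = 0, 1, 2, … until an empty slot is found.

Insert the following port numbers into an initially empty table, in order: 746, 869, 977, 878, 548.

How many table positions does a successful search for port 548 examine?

746 hashes to 9; slot 9 is free => place at 9.
869 hashes to 5; slot 5 is free => place at 5.
977 hashes to 9; 9 taken => place at 10.
878 hashes to 9; 9,10 taken => place at 0.
548 hashes to 9; 9,10,0 taken => place at 1.
Table: [878, 548, ∅, ∅, ∅, 869, ∅, ∅, ∅, 746, 977]
Lookup 548: h=9, probe 9,10,0,1 → found at 1.

4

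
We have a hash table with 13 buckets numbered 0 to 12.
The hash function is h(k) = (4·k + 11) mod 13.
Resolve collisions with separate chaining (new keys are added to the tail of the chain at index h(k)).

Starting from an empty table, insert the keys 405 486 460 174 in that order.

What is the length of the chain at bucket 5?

Insert 405: h=6, bucket 6 empty -> new chain.
Insert 486: h=5, bucket 5 empty -> new chain.
Insert 460: h=5, bucket 5 nonempty -> append to chain.
Insert 174: h=5, bucket 5 nonempty -> append to chain.
Final buckets:
0: _
1: _
2: _
3: _
4: _
5: 486 -> 460 -> 174
6: 405
7: _
8: _
9: _
10: _
11: _
12: _

3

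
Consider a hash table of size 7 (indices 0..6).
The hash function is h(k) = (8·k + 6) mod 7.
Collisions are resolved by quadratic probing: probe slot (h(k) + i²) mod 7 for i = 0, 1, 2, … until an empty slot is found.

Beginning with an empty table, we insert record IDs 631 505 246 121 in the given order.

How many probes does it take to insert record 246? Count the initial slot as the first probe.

Insert 631: h=0, slot 0 empty => index 0.
Insert 505: h=0, slot 0 occupied => index 1.
Insert 246: h=0, slots 0,1 occupied => index 4.
Insert 121: h=1, slot 1 occupied => index 2.
Table: [631, 505, 121, ., 246, ., .]

3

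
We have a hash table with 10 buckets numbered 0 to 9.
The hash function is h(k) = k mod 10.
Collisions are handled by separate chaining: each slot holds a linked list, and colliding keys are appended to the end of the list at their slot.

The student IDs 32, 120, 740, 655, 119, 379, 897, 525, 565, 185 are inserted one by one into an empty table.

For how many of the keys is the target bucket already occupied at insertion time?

Insert 32: h=2, bucket 2 empty -> new chain.
Insert 120: h=0, bucket 0 empty -> new chain.
Insert 740: h=0, bucket 0 nonempty -> append to chain.
Insert 655: h=5, bucket 5 empty -> new chain.
Insert 119: h=9, bucket 9 empty -> new chain.
Insert 379: h=9, bucket 9 nonempty -> append to chain.
Insert 897: h=7, bucket 7 empty -> new chain.
Insert 525: h=5, bucket 5 nonempty -> append to chain.
Insert 565: h=5, bucket 5 nonempty -> append to chain.
Insert 185: h=5, bucket 5 nonempty -> append to chain.
Final buckets:
0: 120 -> 740
1: _
2: 32
3: _
4: _
5: 655 -> 525 -> 565 -> 185
6: _
7: 897
8: _
9: 119 -> 379

5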